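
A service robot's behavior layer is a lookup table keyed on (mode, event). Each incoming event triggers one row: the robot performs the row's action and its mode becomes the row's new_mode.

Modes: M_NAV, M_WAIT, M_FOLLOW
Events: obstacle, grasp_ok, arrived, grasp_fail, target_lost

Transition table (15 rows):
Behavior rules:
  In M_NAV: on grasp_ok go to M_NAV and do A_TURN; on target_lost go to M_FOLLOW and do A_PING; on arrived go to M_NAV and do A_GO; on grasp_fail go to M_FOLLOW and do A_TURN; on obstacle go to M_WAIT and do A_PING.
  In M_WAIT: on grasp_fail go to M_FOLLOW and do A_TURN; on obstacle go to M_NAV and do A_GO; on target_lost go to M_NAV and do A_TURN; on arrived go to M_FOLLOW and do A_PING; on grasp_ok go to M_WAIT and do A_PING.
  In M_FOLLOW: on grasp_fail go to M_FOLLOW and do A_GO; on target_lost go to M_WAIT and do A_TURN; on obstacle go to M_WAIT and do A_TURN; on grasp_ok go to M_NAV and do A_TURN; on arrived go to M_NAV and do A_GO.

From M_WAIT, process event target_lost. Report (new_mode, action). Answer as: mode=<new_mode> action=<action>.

current mode = M_WAIT; filter table to that mode:
  (M_WAIT, grasp_fail) → (M_FOLLOW, A_TURN)
  (M_WAIT, obstacle) → (M_NAV, A_GO)
  (M_WAIT, target_lost) → (M_NAV, A_TURN)  ← event matches
  (M_WAIT, arrived) → (M_FOLLOW, A_PING)
  (M_WAIT, grasp_ok) → (M_WAIT, A_PING)
event = target_lost selects (M_NAV, A_TURN)

mode=M_NAV action=A_TURN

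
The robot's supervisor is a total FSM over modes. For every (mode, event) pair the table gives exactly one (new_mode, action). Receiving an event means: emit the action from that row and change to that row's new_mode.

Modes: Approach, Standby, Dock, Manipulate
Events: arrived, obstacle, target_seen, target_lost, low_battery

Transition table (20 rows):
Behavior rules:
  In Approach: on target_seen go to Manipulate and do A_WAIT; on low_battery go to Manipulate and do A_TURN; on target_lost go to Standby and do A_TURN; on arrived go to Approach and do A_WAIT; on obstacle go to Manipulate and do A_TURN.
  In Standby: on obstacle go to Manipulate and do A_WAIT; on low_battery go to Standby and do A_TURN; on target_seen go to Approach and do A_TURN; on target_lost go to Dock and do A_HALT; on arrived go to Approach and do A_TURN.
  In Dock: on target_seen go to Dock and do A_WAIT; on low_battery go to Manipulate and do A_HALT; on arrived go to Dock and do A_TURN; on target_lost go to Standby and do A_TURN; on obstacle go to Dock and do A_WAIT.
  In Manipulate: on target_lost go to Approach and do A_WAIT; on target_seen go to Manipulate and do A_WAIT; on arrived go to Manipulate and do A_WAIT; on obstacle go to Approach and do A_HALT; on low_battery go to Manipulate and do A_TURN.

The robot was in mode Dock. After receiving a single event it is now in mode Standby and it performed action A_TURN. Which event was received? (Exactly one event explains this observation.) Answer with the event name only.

target_lost

try arrived: (Dock, arrived) → (Dock, A_TURN)
try obstacle: (Dock, obstacle) → (Dock, A_WAIT)
try target_seen: (Dock, target_seen) → (Dock, A_WAIT)
try target_lost: (Dock, target_lost) → (Standby, A_TURN)  ← matches
try low_battery: (Dock, low_battery) → (Manipulate, A_HALT)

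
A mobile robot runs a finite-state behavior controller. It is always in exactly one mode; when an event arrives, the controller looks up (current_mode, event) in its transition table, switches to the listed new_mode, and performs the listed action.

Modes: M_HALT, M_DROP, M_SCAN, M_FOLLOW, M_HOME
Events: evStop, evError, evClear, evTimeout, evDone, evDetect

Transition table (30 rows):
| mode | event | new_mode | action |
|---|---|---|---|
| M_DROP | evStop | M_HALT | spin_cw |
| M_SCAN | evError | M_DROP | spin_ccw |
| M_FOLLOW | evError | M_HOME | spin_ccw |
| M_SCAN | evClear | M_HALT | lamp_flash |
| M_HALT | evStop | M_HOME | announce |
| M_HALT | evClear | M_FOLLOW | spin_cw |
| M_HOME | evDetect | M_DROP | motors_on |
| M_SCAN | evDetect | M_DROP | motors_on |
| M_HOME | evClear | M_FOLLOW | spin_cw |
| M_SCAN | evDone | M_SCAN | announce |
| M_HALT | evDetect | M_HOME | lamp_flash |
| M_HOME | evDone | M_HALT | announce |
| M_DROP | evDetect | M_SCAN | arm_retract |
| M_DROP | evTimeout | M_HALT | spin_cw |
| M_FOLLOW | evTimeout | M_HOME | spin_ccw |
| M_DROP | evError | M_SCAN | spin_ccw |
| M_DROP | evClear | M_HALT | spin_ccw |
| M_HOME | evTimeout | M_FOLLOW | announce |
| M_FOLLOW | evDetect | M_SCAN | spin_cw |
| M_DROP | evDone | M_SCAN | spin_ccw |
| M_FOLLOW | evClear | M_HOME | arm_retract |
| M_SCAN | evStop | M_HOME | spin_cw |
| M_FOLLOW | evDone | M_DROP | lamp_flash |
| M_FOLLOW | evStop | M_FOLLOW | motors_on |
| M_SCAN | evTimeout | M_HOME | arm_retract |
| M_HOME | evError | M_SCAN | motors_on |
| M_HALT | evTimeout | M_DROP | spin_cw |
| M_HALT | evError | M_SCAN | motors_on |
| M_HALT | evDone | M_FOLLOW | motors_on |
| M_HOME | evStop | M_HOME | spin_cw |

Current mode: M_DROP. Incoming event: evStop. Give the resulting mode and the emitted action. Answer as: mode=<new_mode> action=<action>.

current mode = M_DROP; filter table to that mode:
  (M_DROP, evStop) → (M_HALT, spin_cw)  ← event matches
  (M_DROP, evDetect) → (M_SCAN, arm_retract)
  (M_DROP, evTimeout) → (M_HALT, spin_cw)
  (M_DROP, evError) → (M_SCAN, spin_ccw)
  (M_DROP, evClear) → (M_HALT, spin_ccw)
  (M_DROP, evDone) → (M_SCAN, spin_ccw)
event = evStop selects (M_HALT, spin_cw)

mode=M_HALT action=spin_cw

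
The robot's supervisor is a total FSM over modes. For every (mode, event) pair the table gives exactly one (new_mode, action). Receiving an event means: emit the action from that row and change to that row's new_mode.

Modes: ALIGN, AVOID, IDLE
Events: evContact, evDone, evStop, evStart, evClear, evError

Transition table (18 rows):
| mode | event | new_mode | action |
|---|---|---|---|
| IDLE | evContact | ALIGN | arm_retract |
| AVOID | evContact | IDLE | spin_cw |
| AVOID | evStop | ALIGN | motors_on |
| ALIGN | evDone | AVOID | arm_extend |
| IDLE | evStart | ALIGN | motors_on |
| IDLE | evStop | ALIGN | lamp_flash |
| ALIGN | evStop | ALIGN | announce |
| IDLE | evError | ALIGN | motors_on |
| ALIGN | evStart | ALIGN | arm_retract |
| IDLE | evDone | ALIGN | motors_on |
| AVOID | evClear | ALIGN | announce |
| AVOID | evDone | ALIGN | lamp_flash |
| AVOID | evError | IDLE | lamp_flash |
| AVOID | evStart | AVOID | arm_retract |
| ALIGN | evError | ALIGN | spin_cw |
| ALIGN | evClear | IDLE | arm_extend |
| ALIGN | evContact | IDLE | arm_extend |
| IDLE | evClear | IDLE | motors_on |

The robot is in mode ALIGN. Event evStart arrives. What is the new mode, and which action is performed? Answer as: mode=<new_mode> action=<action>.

mode=ALIGN action=arm_retract

current mode = ALIGN; filter table to that mode:
  (ALIGN, evDone) → (AVOID, arm_extend)
  (ALIGN, evStop) → (ALIGN, announce)
  (ALIGN, evStart) → (ALIGN, arm_retract)  ← event matches
  (ALIGN, evError) → (ALIGN, spin_cw)
  (ALIGN, evClear) → (IDLE, arm_extend)
  (ALIGN, evContact) → (IDLE, arm_extend)
event = evStart selects (ALIGN, arm_retract)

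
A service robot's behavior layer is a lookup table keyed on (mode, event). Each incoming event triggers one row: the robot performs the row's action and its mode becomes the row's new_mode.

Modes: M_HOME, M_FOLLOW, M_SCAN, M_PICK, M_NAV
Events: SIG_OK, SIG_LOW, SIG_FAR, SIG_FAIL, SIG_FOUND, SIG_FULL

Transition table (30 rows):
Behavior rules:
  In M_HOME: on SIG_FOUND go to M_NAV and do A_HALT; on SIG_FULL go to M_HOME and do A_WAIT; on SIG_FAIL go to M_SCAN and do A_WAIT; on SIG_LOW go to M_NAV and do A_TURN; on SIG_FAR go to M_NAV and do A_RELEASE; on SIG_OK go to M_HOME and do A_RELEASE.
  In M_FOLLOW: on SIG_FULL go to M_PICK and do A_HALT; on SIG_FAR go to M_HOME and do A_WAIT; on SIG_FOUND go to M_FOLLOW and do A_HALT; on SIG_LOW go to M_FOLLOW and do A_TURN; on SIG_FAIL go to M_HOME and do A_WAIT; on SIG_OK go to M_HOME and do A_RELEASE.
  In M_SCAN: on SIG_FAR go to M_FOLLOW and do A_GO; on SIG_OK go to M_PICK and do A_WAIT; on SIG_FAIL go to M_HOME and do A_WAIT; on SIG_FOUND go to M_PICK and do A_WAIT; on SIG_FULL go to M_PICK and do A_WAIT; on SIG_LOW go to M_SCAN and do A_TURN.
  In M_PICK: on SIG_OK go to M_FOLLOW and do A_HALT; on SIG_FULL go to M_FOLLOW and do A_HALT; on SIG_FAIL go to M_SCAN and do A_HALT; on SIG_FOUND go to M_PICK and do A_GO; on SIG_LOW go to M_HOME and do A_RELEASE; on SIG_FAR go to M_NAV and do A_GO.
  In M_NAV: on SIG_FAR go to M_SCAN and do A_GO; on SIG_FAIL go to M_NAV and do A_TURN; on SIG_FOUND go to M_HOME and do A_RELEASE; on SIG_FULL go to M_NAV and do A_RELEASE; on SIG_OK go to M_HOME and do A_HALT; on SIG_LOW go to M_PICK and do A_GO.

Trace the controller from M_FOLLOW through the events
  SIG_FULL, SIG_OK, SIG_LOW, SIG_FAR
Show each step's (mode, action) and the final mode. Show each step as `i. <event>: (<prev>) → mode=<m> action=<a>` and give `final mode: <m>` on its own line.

1. SIG_FULL: (M_FOLLOW) → mode=M_PICK action=A_HALT
2. SIG_OK: (M_PICK) → mode=M_FOLLOW action=A_HALT
3. SIG_LOW: (M_FOLLOW) → mode=M_FOLLOW action=A_TURN
4. SIG_FAR: (M_FOLLOW) → mode=M_HOME action=A_WAIT

final mode: M_HOME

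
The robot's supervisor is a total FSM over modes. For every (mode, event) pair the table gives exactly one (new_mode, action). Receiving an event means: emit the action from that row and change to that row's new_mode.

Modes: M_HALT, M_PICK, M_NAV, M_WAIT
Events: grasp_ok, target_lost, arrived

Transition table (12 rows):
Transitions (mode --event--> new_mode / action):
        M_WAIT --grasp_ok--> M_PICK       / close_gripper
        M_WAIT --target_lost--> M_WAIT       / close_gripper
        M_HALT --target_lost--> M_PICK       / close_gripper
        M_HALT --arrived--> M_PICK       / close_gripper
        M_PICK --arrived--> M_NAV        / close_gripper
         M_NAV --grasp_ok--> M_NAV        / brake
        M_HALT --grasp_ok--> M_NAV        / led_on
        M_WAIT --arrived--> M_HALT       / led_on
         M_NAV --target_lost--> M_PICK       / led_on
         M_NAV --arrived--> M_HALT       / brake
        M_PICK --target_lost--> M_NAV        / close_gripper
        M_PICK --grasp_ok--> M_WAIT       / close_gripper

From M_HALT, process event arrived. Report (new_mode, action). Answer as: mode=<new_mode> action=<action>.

mode=M_PICK action=close_gripper

current mode = M_HALT; filter table to that mode:
  (M_HALT, target_lost) → (M_PICK, close_gripper)
  (M_HALT, arrived) → (M_PICK, close_gripper)  ← event matches
  (M_HALT, grasp_ok) → (M_NAV, led_on)
event = arrived selects (M_PICK, close_gripper)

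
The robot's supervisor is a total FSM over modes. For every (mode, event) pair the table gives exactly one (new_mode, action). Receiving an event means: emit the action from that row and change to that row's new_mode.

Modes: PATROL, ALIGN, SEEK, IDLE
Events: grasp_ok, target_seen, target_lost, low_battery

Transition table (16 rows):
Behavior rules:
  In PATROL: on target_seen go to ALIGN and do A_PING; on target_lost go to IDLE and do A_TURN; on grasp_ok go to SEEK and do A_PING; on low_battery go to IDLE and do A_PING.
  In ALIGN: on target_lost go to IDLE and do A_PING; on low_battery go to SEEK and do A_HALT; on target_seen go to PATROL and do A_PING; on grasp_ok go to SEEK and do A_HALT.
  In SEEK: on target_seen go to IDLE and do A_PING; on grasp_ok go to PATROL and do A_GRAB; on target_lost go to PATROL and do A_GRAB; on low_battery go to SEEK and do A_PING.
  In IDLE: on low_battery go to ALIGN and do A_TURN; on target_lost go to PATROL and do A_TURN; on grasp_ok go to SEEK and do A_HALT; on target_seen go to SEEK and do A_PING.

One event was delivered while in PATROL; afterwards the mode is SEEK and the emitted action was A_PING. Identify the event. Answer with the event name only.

grasp_ok

try grasp_ok: (PATROL, grasp_ok) → (SEEK, A_PING)  ← matches
try target_seen: (PATROL, target_seen) → (ALIGN, A_PING)
try target_lost: (PATROL, target_lost) → (IDLE, A_TURN)
try low_battery: (PATROL, low_battery) → (IDLE, A_PING)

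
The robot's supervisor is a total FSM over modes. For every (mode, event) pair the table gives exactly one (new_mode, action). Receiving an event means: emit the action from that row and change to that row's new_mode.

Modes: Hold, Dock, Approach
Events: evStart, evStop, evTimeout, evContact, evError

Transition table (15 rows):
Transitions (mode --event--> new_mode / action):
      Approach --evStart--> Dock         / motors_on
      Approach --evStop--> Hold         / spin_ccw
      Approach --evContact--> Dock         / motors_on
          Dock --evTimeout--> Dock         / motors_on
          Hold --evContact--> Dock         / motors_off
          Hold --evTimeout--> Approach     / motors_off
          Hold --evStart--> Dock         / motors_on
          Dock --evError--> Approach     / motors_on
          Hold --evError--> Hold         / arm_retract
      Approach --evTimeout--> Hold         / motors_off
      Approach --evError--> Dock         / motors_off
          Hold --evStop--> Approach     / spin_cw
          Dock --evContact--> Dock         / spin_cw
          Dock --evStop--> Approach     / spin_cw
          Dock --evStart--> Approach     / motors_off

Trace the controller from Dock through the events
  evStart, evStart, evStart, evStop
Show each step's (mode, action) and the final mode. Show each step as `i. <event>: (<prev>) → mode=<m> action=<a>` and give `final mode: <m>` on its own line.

1. evStart: (Dock) → mode=Approach action=motors_off
2. evStart: (Approach) → mode=Dock action=motors_on
3. evStart: (Dock) → mode=Approach action=motors_off
4. evStop: (Approach) → mode=Hold action=spin_ccw

final mode: Hold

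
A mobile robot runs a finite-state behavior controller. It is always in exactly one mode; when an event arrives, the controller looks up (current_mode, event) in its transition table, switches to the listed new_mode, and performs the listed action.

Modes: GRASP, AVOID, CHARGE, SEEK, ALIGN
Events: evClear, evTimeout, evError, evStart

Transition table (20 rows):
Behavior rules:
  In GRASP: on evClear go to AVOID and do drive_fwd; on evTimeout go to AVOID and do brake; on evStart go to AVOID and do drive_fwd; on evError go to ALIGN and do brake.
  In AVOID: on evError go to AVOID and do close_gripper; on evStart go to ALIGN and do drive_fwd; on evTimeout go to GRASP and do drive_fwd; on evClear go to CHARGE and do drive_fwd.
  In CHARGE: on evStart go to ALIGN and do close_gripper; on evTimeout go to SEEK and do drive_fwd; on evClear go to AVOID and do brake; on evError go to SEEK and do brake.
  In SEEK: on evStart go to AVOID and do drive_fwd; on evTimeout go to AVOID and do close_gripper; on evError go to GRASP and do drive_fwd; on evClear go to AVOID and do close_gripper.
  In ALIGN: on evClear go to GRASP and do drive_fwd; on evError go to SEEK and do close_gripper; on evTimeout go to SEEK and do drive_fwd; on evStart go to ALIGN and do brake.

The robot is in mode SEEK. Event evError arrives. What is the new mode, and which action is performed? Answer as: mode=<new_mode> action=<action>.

current mode = SEEK; filter table to that mode:
  (SEEK, evStart) → (AVOID, drive_fwd)
  (SEEK, evTimeout) → (AVOID, close_gripper)
  (SEEK, evError) → (GRASP, drive_fwd)  ← event matches
  (SEEK, evClear) → (AVOID, close_gripper)
event = evError selects (GRASP, drive_fwd)

mode=GRASP action=drive_fwd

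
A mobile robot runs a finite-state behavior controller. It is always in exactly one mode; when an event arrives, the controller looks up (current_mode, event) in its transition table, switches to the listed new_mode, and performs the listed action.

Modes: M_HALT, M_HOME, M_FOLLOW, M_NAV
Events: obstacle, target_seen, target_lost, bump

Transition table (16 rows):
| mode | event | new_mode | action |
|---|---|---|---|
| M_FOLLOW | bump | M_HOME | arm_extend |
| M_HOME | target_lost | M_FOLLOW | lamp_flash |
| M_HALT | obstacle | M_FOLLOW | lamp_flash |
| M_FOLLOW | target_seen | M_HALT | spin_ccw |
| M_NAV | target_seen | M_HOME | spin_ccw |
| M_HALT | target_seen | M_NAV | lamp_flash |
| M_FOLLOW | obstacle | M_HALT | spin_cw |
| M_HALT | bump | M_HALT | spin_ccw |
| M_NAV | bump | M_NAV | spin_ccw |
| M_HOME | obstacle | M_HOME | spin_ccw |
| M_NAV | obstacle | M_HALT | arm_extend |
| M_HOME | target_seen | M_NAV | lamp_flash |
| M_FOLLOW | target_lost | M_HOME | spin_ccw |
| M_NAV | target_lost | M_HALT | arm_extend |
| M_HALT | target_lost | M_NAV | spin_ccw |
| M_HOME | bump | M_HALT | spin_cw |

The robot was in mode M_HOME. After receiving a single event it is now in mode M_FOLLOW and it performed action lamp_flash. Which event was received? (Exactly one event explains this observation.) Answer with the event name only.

target_lost

try obstacle: (M_HOME, obstacle) → (M_HOME, spin_ccw)
try target_seen: (M_HOME, target_seen) → (M_NAV, lamp_flash)
try target_lost: (M_HOME, target_lost) → (M_FOLLOW, lamp_flash)  ← matches
try bump: (M_HOME, bump) → (M_HALT, spin_cw)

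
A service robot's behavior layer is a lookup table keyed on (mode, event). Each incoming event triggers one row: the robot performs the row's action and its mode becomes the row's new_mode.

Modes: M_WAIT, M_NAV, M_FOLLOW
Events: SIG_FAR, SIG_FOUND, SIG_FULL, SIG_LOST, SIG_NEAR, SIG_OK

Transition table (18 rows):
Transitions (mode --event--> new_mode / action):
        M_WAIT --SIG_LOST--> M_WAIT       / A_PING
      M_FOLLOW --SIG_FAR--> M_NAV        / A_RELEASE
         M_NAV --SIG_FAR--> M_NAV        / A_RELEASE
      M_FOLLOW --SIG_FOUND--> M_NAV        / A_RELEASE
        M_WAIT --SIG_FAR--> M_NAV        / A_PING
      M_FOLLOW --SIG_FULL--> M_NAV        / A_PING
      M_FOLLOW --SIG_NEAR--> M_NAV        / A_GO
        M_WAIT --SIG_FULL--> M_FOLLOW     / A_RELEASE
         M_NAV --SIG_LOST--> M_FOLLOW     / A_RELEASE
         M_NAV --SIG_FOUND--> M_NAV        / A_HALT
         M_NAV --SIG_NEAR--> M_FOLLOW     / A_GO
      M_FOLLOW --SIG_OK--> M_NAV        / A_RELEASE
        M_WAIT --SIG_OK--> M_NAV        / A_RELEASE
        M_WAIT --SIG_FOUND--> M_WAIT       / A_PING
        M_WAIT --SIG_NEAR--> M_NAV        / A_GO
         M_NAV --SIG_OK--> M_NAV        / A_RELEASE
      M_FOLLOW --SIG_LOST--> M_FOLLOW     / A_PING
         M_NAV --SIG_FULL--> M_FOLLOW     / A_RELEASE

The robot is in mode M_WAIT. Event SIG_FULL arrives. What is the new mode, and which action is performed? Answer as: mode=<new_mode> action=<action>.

current mode = M_WAIT; filter table to that mode:
  (M_WAIT, SIG_LOST) → (M_WAIT, A_PING)
  (M_WAIT, SIG_FAR) → (M_NAV, A_PING)
  (M_WAIT, SIG_FULL) → (M_FOLLOW, A_RELEASE)  ← event matches
  (M_WAIT, SIG_OK) → (M_NAV, A_RELEASE)
  (M_WAIT, SIG_FOUND) → (M_WAIT, A_PING)
  (M_WAIT, SIG_NEAR) → (M_NAV, A_GO)
event = SIG_FULL selects (M_FOLLOW, A_RELEASE)

mode=M_FOLLOW action=A_RELEASE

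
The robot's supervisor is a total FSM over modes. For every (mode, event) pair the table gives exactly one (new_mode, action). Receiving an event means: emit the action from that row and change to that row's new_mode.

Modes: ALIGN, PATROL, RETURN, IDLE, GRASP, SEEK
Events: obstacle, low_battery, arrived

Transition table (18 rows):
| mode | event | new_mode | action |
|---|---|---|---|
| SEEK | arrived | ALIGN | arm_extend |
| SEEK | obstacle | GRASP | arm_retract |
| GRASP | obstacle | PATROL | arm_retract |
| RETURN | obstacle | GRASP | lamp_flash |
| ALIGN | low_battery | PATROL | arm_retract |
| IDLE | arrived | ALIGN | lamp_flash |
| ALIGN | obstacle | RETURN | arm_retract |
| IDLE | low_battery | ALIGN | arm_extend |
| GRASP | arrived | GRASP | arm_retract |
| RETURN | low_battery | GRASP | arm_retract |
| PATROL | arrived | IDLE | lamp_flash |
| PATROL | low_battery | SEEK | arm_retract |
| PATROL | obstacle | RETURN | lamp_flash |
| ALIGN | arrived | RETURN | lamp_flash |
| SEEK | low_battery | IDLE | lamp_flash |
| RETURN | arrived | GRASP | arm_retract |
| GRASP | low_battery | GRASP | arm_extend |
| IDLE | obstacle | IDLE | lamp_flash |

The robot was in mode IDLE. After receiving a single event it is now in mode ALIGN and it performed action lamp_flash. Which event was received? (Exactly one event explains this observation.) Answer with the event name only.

arrived

try obstacle: (IDLE, obstacle) → (IDLE, lamp_flash)
try low_battery: (IDLE, low_battery) → (ALIGN, arm_extend)
try arrived: (IDLE, arrived) → (ALIGN, lamp_flash)  ← matches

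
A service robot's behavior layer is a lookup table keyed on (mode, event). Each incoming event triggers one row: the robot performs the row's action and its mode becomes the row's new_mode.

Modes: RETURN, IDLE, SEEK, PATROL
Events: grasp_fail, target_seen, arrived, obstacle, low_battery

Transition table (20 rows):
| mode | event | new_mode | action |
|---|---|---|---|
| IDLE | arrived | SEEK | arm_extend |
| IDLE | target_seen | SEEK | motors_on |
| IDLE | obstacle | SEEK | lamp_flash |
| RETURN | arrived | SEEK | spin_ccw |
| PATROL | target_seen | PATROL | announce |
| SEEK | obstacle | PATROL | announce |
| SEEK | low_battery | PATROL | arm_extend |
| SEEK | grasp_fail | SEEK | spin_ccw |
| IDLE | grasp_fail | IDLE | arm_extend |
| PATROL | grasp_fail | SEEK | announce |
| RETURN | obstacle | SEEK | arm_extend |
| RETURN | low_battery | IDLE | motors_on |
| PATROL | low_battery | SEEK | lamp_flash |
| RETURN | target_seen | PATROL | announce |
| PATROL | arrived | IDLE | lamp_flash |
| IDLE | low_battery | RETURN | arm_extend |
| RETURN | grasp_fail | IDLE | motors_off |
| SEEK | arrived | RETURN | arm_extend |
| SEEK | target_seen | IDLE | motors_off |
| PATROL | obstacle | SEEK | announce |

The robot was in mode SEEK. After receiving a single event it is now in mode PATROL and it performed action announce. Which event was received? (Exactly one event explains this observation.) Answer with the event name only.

try grasp_fail: (SEEK, grasp_fail) → (SEEK, spin_ccw)
try target_seen: (SEEK, target_seen) → (IDLE, motors_off)
try arrived: (SEEK, arrived) → (RETURN, arm_extend)
try obstacle: (SEEK, obstacle) → (PATROL, announce)  ← matches
try low_battery: (SEEK, low_battery) → (PATROL, arm_extend)

obstacle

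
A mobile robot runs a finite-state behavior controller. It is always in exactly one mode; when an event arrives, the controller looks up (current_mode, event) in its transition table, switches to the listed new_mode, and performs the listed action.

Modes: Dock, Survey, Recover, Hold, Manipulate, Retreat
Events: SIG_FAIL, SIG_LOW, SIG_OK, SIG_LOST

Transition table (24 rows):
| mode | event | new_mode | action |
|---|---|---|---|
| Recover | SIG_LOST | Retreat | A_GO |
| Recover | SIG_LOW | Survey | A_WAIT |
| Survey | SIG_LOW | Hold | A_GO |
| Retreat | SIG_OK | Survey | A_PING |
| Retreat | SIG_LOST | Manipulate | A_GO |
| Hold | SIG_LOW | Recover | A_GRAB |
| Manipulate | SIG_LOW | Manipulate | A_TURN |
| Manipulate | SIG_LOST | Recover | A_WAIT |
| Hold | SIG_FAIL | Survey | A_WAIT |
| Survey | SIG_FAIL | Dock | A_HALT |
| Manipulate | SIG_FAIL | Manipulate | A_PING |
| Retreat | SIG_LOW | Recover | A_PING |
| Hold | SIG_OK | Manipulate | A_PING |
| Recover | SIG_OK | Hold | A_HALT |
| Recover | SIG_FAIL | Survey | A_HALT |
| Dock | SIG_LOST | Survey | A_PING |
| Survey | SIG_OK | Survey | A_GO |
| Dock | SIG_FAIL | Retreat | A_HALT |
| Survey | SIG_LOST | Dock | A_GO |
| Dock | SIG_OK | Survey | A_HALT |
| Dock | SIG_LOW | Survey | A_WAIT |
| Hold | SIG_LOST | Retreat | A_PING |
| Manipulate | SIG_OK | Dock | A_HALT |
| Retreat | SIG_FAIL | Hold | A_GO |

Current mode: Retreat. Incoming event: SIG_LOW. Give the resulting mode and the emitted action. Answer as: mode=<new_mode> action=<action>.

mode=Recover action=A_PING

current mode = Retreat; filter table to that mode:
  (Retreat, SIG_OK) → (Survey, A_PING)
  (Retreat, SIG_LOST) → (Manipulate, A_GO)
  (Retreat, SIG_LOW) → (Recover, A_PING)  ← event matches
  (Retreat, SIG_FAIL) → (Hold, A_GO)
event = SIG_LOW selects (Recover, A_PING)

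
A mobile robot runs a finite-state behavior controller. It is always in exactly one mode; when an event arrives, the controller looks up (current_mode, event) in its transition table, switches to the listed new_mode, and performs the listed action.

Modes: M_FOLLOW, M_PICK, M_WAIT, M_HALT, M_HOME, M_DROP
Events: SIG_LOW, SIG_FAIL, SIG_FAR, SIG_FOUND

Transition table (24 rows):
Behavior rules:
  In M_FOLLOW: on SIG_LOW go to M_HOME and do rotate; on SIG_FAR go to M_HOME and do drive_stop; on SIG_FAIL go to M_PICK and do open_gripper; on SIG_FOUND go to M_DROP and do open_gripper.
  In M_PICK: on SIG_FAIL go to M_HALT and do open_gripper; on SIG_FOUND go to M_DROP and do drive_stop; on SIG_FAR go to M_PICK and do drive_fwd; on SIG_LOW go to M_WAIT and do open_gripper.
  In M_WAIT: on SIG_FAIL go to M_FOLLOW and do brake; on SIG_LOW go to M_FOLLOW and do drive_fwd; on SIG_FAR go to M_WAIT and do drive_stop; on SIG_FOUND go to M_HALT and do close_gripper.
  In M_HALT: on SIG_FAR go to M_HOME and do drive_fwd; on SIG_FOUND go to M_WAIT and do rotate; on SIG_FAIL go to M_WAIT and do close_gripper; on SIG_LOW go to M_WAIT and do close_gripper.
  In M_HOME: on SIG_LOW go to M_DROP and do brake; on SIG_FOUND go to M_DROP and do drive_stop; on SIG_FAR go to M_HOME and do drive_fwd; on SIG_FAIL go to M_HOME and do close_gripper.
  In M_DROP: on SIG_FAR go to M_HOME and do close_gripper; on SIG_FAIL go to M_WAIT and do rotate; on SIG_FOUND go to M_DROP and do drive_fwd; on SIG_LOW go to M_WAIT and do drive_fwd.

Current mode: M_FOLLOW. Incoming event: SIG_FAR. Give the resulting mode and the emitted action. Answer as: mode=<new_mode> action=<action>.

current mode = M_FOLLOW; filter table to that mode:
  (M_FOLLOW, SIG_LOW) → (M_HOME, rotate)
  (M_FOLLOW, SIG_FAR) → (M_HOME, drive_stop)  ← event matches
  (M_FOLLOW, SIG_FAIL) → (M_PICK, open_gripper)
  (M_FOLLOW, SIG_FOUND) → (M_DROP, open_gripper)
event = SIG_FAR selects (M_HOME, drive_stop)

mode=M_HOME action=drive_stop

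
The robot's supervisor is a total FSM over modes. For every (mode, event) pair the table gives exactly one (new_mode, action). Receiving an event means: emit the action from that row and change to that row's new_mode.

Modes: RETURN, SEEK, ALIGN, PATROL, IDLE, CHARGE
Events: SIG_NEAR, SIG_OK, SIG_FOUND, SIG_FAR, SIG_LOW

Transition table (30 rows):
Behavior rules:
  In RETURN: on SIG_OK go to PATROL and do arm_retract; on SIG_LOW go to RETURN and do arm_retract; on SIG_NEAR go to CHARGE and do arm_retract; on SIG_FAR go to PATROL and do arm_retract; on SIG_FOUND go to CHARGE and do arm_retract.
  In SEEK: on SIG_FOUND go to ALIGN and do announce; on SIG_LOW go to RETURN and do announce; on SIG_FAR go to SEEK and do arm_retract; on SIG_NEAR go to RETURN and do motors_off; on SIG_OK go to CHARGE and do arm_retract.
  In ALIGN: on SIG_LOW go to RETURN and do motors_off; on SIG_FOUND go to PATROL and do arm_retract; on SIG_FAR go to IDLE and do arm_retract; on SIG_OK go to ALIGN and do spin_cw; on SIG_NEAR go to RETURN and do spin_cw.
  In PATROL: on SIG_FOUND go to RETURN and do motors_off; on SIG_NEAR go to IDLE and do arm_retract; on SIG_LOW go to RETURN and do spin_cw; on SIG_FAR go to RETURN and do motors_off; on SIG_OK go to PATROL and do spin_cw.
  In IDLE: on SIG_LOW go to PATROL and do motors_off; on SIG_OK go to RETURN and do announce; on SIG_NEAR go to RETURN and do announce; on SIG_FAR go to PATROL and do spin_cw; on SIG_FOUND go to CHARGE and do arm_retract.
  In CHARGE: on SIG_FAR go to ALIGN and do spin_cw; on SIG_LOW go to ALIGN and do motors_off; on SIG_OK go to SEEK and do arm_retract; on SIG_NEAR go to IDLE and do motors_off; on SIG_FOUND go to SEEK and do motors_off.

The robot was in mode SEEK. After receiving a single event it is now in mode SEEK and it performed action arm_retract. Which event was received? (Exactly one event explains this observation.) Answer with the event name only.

SIG_FAR

try SIG_NEAR: (SEEK, SIG_NEAR) → (RETURN, motors_off)
try SIG_OK: (SEEK, SIG_OK) → (CHARGE, arm_retract)
try SIG_FOUND: (SEEK, SIG_FOUND) → (ALIGN, announce)
try SIG_FAR: (SEEK, SIG_FAR) → (SEEK, arm_retract)  ← matches
try SIG_LOW: (SEEK, SIG_LOW) → (RETURN, announce)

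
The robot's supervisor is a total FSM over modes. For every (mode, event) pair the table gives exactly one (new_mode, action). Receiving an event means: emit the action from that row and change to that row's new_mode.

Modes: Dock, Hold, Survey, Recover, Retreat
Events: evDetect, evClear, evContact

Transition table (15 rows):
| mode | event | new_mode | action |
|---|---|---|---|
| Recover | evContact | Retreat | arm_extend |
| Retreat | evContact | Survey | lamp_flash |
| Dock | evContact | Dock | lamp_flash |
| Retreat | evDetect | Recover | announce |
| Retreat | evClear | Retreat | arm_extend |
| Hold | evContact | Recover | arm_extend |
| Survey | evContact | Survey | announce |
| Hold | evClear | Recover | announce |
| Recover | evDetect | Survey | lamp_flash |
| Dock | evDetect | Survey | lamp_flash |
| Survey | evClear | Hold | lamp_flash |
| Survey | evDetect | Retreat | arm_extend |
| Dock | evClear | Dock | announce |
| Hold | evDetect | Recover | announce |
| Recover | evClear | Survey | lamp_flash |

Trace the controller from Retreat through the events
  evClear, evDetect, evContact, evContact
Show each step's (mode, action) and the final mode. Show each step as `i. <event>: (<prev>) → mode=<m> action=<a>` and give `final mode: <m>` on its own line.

final mode: Survey

1. evClear: (Retreat) → mode=Retreat action=arm_extend
2. evDetect: (Retreat) → mode=Recover action=announce
3. evContact: (Recover) → mode=Retreat action=arm_extend
4. evContact: (Retreat) → mode=Survey action=lamp_flash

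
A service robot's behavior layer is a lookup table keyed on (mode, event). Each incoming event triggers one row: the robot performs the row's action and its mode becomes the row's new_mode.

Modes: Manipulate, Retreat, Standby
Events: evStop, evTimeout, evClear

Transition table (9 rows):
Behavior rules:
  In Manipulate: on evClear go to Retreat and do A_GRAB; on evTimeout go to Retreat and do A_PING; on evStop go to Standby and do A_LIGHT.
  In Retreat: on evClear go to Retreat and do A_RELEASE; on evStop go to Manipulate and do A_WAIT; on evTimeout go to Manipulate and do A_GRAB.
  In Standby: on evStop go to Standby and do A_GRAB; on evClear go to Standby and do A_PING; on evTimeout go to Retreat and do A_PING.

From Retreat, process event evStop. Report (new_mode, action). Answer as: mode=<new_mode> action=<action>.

current mode = Retreat; filter table to that mode:
  (Retreat, evClear) → (Retreat, A_RELEASE)
  (Retreat, evStop) → (Manipulate, A_WAIT)  ← event matches
  (Retreat, evTimeout) → (Manipulate, A_GRAB)
event = evStop selects (Manipulate, A_WAIT)

mode=Manipulate action=A_WAIT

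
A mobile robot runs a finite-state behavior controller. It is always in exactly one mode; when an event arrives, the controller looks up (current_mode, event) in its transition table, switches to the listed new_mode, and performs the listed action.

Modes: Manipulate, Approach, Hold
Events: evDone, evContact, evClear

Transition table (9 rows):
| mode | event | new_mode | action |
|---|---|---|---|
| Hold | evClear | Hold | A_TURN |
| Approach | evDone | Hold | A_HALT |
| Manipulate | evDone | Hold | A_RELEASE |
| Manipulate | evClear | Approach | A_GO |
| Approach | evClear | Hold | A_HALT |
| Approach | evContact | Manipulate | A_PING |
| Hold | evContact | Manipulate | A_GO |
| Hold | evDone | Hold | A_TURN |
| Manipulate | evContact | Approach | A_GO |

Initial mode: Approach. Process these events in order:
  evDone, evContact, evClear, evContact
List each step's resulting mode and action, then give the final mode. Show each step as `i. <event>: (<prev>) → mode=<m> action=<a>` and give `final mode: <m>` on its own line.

1. evDone: (Approach) → mode=Hold action=A_HALT
2. evContact: (Hold) → mode=Manipulate action=A_GO
3. evClear: (Manipulate) → mode=Approach action=A_GO
4. evContact: (Approach) → mode=Manipulate action=A_PING

final mode: Manipulate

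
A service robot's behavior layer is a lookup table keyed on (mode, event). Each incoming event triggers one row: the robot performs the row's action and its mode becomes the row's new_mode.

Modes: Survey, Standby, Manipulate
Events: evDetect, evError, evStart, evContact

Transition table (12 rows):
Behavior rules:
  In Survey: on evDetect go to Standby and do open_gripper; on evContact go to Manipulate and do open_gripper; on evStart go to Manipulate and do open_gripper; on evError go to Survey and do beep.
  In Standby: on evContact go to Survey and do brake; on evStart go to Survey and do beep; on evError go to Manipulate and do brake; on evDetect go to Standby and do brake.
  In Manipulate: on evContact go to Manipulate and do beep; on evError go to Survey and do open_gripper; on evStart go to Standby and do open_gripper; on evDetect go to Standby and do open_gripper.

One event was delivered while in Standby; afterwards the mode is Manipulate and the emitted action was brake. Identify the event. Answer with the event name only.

evError

try evDetect: (Standby, evDetect) → (Standby, brake)
try evError: (Standby, evError) → (Manipulate, brake)  ← matches
try evStart: (Standby, evStart) → (Survey, beep)
try evContact: (Standby, evContact) → (Survey, brake)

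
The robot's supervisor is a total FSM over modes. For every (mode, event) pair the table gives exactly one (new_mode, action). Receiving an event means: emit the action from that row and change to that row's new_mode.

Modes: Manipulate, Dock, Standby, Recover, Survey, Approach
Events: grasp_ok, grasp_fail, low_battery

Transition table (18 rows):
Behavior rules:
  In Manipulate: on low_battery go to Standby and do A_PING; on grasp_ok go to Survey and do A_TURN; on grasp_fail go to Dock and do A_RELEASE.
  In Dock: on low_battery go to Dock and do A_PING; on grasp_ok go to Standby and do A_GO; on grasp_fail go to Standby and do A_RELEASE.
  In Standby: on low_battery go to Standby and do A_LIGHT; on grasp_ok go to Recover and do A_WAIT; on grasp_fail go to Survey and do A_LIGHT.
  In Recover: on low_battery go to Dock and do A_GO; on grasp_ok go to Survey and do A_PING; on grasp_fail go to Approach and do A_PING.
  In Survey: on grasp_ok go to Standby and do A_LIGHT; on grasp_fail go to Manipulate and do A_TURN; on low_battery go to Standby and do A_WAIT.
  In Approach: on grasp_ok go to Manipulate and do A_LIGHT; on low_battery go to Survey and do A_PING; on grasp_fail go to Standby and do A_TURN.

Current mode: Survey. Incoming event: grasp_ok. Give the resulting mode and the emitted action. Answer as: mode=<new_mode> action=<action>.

current mode = Survey; filter table to that mode:
  (Survey, grasp_ok) → (Standby, A_LIGHT)  ← event matches
  (Survey, grasp_fail) → (Manipulate, A_TURN)
  (Survey, low_battery) → (Standby, A_WAIT)
event = grasp_ok selects (Standby, A_LIGHT)

mode=Standby action=A_LIGHT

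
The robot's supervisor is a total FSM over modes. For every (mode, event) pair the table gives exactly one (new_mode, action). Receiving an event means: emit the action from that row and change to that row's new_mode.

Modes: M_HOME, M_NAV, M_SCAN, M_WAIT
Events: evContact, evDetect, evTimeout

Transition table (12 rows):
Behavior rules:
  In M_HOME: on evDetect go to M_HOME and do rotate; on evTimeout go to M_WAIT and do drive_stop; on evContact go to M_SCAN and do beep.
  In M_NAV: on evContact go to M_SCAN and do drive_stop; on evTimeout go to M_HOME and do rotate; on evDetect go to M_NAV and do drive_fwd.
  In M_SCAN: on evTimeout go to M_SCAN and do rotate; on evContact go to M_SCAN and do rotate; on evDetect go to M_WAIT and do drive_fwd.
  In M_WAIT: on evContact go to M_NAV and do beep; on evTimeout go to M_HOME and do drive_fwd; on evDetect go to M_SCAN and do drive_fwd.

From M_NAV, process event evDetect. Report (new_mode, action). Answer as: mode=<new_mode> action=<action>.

current mode = M_NAV; filter table to that mode:
  (M_NAV, evContact) → (M_SCAN, drive_stop)
  (M_NAV, evTimeout) → (M_HOME, rotate)
  (M_NAV, evDetect) → (M_NAV, drive_fwd)  ← event matches
event = evDetect selects (M_NAV, drive_fwd)

mode=M_NAV action=drive_fwd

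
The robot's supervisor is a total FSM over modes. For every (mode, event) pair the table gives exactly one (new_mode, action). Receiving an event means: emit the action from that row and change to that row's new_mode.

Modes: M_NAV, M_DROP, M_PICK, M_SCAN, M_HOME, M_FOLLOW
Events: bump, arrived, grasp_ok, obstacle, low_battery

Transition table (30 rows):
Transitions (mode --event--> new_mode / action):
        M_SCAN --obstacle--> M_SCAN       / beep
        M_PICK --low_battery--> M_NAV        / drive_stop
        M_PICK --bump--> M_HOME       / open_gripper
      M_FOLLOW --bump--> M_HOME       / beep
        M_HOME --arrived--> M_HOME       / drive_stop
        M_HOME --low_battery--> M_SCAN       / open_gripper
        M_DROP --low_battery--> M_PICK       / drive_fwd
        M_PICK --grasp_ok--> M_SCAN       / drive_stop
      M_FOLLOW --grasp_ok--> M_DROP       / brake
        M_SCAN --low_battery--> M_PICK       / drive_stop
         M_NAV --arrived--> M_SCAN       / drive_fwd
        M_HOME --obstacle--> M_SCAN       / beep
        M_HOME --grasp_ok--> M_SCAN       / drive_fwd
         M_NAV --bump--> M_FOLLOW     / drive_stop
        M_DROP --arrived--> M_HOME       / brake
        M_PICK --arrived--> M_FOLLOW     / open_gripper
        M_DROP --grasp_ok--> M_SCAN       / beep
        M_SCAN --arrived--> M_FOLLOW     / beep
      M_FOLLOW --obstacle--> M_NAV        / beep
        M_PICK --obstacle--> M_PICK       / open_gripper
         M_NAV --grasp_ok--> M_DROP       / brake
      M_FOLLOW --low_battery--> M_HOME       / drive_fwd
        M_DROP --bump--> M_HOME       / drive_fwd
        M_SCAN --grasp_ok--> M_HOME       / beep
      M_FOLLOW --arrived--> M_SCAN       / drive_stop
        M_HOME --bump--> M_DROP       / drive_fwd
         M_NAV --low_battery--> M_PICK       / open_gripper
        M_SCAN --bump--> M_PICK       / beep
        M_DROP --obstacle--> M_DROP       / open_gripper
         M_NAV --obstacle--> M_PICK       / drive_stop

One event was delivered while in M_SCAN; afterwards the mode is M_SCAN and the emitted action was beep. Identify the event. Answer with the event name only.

obstacle

try bump: (M_SCAN, bump) → (M_PICK, beep)
try arrived: (M_SCAN, arrived) → (M_FOLLOW, beep)
try grasp_ok: (M_SCAN, grasp_ok) → (M_HOME, beep)
try obstacle: (M_SCAN, obstacle) → (M_SCAN, beep)  ← matches
try low_battery: (M_SCAN, low_battery) → (M_PICK, drive_stop)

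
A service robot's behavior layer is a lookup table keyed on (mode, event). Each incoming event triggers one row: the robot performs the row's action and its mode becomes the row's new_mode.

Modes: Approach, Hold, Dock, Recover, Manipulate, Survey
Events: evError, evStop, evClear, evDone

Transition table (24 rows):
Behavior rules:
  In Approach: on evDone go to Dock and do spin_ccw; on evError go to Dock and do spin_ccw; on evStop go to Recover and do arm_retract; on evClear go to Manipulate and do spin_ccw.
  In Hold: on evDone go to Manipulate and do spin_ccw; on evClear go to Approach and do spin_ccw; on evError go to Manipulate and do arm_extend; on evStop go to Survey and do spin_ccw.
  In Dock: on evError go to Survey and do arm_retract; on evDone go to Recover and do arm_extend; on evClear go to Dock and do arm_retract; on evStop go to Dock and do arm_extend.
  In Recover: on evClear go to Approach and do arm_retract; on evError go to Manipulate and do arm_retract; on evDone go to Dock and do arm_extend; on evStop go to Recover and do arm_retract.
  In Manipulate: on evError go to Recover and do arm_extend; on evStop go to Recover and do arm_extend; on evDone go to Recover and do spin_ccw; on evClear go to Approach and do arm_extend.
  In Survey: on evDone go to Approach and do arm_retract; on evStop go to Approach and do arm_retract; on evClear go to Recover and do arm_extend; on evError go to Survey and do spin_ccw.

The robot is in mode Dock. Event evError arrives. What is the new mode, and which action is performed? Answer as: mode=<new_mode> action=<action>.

current mode = Dock; filter table to that mode:
  (Dock, evError) → (Survey, arm_retract)  ← event matches
  (Dock, evDone) → (Recover, arm_extend)
  (Dock, evClear) → (Dock, arm_retract)
  (Dock, evStop) → (Dock, arm_extend)
event = evError selects (Survey, arm_retract)

mode=Survey action=arm_retract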